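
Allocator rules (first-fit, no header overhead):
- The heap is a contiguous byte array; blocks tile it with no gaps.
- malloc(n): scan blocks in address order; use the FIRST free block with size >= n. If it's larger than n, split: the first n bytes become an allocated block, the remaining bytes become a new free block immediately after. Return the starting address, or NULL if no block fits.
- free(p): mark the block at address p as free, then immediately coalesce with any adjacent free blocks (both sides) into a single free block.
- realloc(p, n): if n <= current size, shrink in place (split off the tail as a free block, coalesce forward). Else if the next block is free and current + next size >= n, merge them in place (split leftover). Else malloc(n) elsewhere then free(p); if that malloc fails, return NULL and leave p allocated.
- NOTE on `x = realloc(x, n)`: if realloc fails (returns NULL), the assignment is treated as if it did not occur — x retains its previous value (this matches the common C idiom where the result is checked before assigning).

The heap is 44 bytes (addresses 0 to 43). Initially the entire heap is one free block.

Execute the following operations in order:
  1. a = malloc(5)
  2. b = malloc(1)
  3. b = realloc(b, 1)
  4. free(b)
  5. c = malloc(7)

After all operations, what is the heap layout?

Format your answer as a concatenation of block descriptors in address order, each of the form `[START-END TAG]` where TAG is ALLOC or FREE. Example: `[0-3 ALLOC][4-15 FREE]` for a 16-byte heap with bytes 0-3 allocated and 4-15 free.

Op 1: a = malloc(5) -> a = 0; heap: [0-4 ALLOC][5-43 FREE]
Op 2: b = malloc(1) -> b = 5; heap: [0-4 ALLOC][5-5 ALLOC][6-43 FREE]
Op 3: b = realloc(b, 1) -> b = 5; heap: [0-4 ALLOC][5-5 ALLOC][6-43 FREE]
Op 4: free(b) -> (freed b); heap: [0-4 ALLOC][5-43 FREE]
Op 5: c = malloc(7) -> c = 5; heap: [0-4 ALLOC][5-11 ALLOC][12-43 FREE]

Answer: [0-4 ALLOC][5-11 ALLOC][12-43 FREE]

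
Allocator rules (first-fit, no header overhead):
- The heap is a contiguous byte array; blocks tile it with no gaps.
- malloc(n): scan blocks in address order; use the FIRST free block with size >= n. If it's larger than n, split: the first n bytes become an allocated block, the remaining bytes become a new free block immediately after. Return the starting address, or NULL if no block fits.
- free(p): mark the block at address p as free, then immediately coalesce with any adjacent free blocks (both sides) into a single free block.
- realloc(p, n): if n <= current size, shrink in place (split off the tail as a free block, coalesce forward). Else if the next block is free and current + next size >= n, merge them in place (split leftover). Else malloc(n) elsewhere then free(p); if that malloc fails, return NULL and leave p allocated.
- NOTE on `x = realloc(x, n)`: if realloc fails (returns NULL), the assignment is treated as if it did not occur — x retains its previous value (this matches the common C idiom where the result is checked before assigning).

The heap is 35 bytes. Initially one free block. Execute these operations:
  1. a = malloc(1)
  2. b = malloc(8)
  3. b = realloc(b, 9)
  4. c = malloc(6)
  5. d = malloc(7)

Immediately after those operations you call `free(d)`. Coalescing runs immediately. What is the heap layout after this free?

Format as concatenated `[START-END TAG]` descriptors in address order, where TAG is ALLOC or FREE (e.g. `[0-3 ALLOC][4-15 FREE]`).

Answer: [0-0 ALLOC][1-9 ALLOC][10-15 ALLOC][16-34 FREE]

Derivation:
Op 1: a = malloc(1) -> a = 0; heap: [0-0 ALLOC][1-34 FREE]
Op 2: b = malloc(8) -> b = 1; heap: [0-0 ALLOC][1-8 ALLOC][9-34 FREE]
Op 3: b = realloc(b, 9) -> b = 1; heap: [0-0 ALLOC][1-9 ALLOC][10-34 FREE]
Op 4: c = malloc(6) -> c = 10; heap: [0-0 ALLOC][1-9 ALLOC][10-15 ALLOC][16-34 FREE]
Op 5: d = malloc(7) -> d = 16; heap: [0-0 ALLOC][1-9 ALLOC][10-15 ALLOC][16-22 ALLOC][23-34 FREE]
free(d): d = 16 -> block [16-22 ALLOC]; mark free, coalesce with adjacent free neighbors -> [0-0 ALLOC][1-9 ALLOC][10-15 ALLOC][16-34 FREE]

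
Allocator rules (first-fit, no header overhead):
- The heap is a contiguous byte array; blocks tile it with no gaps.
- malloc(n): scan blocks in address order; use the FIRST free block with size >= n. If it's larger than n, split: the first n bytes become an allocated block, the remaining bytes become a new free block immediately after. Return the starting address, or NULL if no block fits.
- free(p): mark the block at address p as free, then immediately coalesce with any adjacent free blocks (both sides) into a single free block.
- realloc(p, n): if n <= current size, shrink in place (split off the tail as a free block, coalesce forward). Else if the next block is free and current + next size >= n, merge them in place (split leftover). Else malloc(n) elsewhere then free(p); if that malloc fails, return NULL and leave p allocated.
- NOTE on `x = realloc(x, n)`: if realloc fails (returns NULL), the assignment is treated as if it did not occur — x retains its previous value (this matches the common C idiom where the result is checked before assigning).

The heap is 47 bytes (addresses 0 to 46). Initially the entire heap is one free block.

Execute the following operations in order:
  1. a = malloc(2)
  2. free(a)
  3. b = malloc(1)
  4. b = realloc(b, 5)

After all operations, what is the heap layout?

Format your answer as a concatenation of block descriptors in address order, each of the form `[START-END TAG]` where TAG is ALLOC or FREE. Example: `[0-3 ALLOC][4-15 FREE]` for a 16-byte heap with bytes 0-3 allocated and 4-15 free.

Op 1: a = malloc(2) -> a = 0; heap: [0-1 ALLOC][2-46 FREE]
Op 2: free(a) -> (freed a); heap: [0-46 FREE]
Op 3: b = malloc(1) -> b = 0; heap: [0-0 ALLOC][1-46 FREE]
Op 4: b = realloc(b, 5) -> b = 0; heap: [0-4 ALLOC][5-46 FREE]

Answer: [0-4 ALLOC][5-46 FREE]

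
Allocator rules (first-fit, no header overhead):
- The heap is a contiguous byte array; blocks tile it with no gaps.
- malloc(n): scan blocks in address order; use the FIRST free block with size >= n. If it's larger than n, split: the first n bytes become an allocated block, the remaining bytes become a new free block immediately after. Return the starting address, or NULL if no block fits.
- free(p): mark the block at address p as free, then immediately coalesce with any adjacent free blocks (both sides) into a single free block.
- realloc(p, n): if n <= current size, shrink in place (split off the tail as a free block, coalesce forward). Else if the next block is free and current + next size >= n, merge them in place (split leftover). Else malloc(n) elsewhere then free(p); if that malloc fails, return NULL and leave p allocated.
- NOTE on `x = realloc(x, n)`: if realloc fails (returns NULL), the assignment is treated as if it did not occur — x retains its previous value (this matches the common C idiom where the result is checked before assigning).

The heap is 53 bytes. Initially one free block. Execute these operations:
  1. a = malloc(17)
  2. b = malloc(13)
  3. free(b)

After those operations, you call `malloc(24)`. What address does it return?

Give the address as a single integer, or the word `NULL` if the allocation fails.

Op 1: a = malloc(17) -> a = 0; heap: [0-16 ALLOC][17-52 FREE]
Op 2: b = malloc(13) -> b = 17; heap: [0-16 ALLOC][17-29 ALLOC][30-52 FREE]
Op 3: free(b) -> (freed b); heap: [0-16 ALLOC][17-52 FREE]
malloc(24): first-fit scan over [0-16 ALLOC][17-52 FREE] -> 17

Answer: 17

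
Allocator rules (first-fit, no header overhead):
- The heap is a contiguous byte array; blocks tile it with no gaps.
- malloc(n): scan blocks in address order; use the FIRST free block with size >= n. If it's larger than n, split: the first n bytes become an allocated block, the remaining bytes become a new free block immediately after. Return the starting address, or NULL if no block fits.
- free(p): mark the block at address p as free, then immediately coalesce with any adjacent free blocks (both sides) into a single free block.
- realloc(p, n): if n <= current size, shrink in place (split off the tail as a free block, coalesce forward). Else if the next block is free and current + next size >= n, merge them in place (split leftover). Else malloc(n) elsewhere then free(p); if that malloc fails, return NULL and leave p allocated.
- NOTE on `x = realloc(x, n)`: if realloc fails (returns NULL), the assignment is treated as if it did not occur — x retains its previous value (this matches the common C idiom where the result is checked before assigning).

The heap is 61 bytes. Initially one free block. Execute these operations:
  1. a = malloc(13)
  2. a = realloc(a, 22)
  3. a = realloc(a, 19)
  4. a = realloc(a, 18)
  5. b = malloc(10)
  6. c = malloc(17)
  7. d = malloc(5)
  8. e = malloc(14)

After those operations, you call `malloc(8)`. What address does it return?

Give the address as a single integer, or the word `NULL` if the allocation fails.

Answer: 50

Derivation:
Op 1: a = malloc(13) -> a = 0; heap: [0-12 ALLOC][13-60 FREE]
Op 2: a = realloc(a, 22) -> a = 0; heap: [0-21 ALLOC][22-60 FREE]
Op 3: a = realloc(a, 19) -> a = 0; heap: [0-18 ALLOC][19-60 FREE]
Op 4: a = realloc(a, 18) -> a = 0; heap: [0-17 ALLOC][18-60 FREE]
Op 5: b = malloc(10) -> b = 18; heap: [0-17 ALLOC][18-27 ALLOC][28-60 FREE]
Op 6: c = malloc(17) -> c = 28; heap: [0-17 ALLOC][18-27 ALLOC][28-44 ALLOC][45-60 FREE]
Op 7: d = malloc(5) -> d = 45; heap: [0-17 ALLOC][18-27 ALLOC][28-44 ALLOC][45-49 ALLOC][50-60 FREE]
Op 8: e = malloc(14) -> e = NULL; heap: [0-17 ALLOC][18-27 ALLOC][28-44 ALLOC][45-49 ALLOC][50-60 FREE]
malloc(8): first-fit scan over [0-17 ALLOC][18-27 ALLOC][28-44 ALLOC][45-49 ALLOC][50-60 FREE] -> 50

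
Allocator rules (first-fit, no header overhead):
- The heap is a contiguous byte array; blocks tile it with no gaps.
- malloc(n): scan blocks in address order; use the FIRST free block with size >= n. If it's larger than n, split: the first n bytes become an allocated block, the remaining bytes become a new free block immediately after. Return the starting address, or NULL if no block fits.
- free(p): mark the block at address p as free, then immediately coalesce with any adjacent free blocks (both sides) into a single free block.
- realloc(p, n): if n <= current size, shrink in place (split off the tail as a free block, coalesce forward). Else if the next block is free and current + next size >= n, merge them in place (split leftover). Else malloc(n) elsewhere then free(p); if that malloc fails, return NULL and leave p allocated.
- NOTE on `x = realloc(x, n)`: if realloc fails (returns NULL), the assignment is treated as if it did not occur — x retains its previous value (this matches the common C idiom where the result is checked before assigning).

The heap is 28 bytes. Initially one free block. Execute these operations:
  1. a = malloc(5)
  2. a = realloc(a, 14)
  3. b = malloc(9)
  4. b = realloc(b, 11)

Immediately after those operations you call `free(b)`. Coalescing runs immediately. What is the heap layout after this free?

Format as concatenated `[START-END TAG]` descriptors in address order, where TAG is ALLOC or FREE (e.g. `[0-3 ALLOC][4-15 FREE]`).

Answer: [0-13 ALLOC][14-27 FREE]

Derivation:
Op 1: a = malloc(5) -> a = 0; heap: [0-4 ALLOC][5-27 FREE]
Op 2: a = realloc(a, 14) -> a = 0; heap: [0-13 ALLOC][14-27 FREE]
Op 3: b = malloc(9) -> b = 14; heap: [0-13 ALLOC][14-22 ALLOC][23-27 FREE]
Op 4: b = realloc(b, 11) -> b = 14; heap: [0-13 ALLOC][14-24 ALLOC][25-27 FREE]
free(b): b = 14 -> block [14-24 ALLOC]; mark free, coalesce with adjacent free neighbors -> [0-13 ALLOC][14-27 FREE]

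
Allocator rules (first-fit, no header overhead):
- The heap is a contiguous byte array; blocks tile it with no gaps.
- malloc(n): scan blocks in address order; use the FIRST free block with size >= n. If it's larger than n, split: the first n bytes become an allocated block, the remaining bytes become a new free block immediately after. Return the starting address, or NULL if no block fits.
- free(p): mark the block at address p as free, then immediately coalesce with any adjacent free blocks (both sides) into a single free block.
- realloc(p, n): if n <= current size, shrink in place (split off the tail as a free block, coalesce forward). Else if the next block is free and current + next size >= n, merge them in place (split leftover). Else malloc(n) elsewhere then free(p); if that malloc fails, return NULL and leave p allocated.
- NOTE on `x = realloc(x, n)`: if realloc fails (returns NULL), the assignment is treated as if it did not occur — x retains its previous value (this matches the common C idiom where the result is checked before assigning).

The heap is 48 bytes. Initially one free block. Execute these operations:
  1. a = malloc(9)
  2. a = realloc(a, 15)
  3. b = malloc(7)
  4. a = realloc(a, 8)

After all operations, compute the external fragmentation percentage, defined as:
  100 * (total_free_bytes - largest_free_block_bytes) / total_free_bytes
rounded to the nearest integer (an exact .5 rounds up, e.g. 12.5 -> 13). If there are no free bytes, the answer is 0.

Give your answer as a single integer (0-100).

Op 1: a = malloc(9) -> a = 0; heap: [0-8 ALLOC][9-47 FREE]
Op 2: a = realloc(a, 15) -> a = 0; heap: [0-14 ALLOC][15-47 FREE]
Op 3: b = malloc(7) -> b = 15; heap: [0-14 ALLOC][15-21 ALLOC][22-47 FREE]
Op 4: a = realloc(a, 8) -> a = 0; heap: [0-7 ALLOC][8-14 FREE][15-21 ALLOC][22-47 FREE]
Free blocks: [7 26] total_free=33 largest=26 -> 100*(33-26)/33 = 700/33 ≈ 21.212 -> rounds to 21

Answer: 21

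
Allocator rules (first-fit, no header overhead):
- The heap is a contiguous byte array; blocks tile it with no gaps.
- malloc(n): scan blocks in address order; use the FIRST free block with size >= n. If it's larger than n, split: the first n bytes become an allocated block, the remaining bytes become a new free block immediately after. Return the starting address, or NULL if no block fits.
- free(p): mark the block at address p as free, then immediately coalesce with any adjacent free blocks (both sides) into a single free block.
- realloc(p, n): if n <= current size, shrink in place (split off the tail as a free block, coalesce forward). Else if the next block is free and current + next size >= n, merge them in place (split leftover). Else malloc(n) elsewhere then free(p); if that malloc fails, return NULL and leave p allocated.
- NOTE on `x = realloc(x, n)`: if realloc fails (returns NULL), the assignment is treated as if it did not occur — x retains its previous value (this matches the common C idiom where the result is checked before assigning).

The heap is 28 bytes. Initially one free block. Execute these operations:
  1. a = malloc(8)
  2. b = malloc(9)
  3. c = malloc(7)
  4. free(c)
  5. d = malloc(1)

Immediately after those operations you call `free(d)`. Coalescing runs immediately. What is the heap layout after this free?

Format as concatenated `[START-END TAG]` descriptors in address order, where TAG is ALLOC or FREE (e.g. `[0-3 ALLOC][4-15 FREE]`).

Op 1: a = malloc(8) -> a = 0; heap: [0-7 ALLOC][8-27 FREE]
Op 2: b = malloc(9) -> b = 8; heap: [0-7 ALLOC][8-16 ALLOC][17-27 FREE]
Op 3: c = malloc(7) -> c = 17; heap: [0-7 ALLOC][8-16 ALLOC][17-23 ALLOC][24-27 FREE]
Op 4: free(c) -> (freed c); heap: [0-7 ALLOC][8-16 ALLOC][17-27 FREE]
Op 5: d = malloc(1) -> d = 17; heap: [0-7 ALLOC][8-16 ALLOC][17-17 ALLOC][18-27 FREE]
free(d): d = 17 -> block [17-17 ALLOC]; mark free, coalesce with adjacent free neighbors -> [0-7 ALLOC][8-16 ALLOC][17-27 FREE]

Answer: [0-7 ALLOC][8-16 ALLOC][17-27 FREE]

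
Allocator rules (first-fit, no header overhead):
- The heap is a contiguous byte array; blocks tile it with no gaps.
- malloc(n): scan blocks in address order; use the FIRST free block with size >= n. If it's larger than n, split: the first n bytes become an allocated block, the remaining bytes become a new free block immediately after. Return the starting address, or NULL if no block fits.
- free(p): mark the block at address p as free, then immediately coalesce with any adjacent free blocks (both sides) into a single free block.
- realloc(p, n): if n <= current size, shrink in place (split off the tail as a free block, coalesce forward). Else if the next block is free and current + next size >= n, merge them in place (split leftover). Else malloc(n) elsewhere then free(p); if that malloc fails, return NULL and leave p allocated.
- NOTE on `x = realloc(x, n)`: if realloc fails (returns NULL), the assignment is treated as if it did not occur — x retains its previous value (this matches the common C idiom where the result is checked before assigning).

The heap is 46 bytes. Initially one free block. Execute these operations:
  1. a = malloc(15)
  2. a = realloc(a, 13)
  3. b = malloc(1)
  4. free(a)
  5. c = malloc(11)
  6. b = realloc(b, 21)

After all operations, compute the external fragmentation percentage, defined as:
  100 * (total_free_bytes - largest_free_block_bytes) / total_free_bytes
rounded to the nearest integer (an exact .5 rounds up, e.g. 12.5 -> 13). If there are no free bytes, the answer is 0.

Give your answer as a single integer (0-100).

Op 1: a = malloc(15) -> a = 0; heap: [0-14 ALLOC][15-45 FREE]
Op 2: a = realloc(a, 13) -> a = 0; heap: [0-12 ALLOC][13-45 FREE]
Op 3: b = malloc(1) -> b = 13; heap: [0-12 ALLOC][13-13 ALLOC][14-45 FREE]
Op 4: free(a) -> (freed a); heap: [0-12 FREE][13-13 ALLOC][14-45 FREE]
Op 5: c = malloc(11) -> c = 0; heap: [0-10 ALLOC][11-12 FREE][13-13 ALLOC][14-45 FREE]
Op 6: b = realloc(b, 21) -> b = 13; heap: [0-10 ALLOC][11-12 FREE][13-33 ALLOC][34-45 FREE]
Free blocks: [2 12] total_free=14 largest=12 -> 100*(14-12)/14 = 200/14 ≈ 14.286 -> rounds to 14

Answer: 14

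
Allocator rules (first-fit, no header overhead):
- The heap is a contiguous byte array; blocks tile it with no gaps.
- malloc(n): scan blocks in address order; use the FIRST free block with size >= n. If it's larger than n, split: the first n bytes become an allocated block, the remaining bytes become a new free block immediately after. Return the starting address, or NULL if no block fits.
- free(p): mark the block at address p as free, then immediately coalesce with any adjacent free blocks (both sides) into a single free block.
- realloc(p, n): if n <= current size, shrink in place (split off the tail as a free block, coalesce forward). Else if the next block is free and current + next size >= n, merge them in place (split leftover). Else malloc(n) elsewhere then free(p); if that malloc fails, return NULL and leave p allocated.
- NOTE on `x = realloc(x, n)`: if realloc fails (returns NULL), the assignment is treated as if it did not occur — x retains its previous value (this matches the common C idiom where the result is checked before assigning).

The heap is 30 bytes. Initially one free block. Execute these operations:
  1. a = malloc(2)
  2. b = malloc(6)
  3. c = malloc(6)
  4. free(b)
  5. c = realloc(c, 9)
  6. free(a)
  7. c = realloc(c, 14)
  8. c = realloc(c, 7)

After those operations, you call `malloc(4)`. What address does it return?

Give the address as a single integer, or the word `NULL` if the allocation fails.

Answer: 0

Derivation:
Op 1: a = malloc(2) -> a = 0; heap: [0-1 ALLOC][2-29 FREE]
Op 2: b = malloc(6) -> b = 2; heap: [0-1 ALLOC][2-7 ALLOC][8-29 FREE]
Op 3: c = malloc(6) -> c = 8; heap: [0-1 ALLOC][2-7 ALLOC][8-13 ALLOC][14-29 FREE]
Op 4: free(b) -> (freed b); heap: [0-1 ALLOC][2-7 FREE][8-13 ALLOC][14-29 FREE]
Op 5: c = realloc(c, 9) -> c = 8; heap: [0-1 ALLOC][2-7 FREE][8-16 ALLOC][17-29 FREE]
Op 6: free(a) -> (freed a); heap: [0-7 FREE][8-16 ALLOC][17-29 FREE]
Op 7: c = realloc(c, 14) -> c = 8; heap: [0-7 FREE][8-21 ALLOC][22-29 FREE]
Op 8: c = realloc(c, 7) -> c = 8; heap: [0-7 FREE][8-14 ALLOC][15-29 FREE]
malloc(4): first-fit scan over [0-7 FREE][8-14 ALLOC][15-29 FREE] -> 0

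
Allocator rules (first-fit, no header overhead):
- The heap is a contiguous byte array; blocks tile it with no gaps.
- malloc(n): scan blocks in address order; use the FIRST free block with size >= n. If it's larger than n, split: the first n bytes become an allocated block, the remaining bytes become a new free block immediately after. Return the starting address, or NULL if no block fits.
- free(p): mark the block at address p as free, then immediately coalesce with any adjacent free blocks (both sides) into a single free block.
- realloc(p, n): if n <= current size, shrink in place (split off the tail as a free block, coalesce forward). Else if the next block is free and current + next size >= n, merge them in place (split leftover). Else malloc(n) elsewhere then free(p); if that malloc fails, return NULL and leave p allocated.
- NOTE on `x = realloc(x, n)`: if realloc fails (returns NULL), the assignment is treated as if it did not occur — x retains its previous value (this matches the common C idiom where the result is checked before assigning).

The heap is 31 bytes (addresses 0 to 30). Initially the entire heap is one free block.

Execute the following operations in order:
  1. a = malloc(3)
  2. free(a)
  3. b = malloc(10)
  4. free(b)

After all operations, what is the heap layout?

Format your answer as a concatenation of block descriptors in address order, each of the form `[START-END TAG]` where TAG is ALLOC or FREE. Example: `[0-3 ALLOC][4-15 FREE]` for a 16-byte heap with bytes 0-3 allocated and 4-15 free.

Op 1: a = malloc(3) -> a = 0; heap: [0-2 ALLOC][3-30 FREE]
Op 2: free(a) -> (freed a); heap: [0-30 FREE]
Op 3: b = malloc(10) -> b = 0; heap: [0-9 ALLOC][10-30 FREE]
Op 4: free(b) -> (freed b); heap: [0-30 FREE]

Answer: [0-30 FREE]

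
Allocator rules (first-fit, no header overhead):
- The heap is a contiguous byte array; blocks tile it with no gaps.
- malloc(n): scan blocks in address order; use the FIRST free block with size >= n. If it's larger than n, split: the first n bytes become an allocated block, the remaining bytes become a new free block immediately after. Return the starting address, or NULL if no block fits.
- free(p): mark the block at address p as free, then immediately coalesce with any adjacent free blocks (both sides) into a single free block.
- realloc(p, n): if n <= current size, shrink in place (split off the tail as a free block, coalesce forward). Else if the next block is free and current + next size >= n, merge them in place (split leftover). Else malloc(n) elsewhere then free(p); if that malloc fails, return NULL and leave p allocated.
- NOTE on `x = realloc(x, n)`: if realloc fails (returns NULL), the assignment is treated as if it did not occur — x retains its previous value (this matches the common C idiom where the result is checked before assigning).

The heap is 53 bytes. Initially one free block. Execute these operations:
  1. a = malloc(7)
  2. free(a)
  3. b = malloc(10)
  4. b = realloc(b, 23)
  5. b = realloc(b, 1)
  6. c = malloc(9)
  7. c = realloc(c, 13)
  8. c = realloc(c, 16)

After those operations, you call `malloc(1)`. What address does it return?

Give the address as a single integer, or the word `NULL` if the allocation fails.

Op 1: a = malloc(7) -> a = 0; heap: [0-6 ALLOC][7-52 FREE]
Op 2: free(a) -> (freed a); heap: [0-52 FREE]
Op 3: b = malloc(10) -> b = 0; heap: [0-9 ALLOC][10-52 FREE]
Op 4: b = realloc(b, 23) -> b = 0; heap: [0-22 ALLOC][23-52 FREE]
Op 5: b = realloc(b, 1) -> b = 0; heap: [0-0 ALLOC][1-52 FREE]
Op 6: c = malloc(9) -> c = 1; heap: [0-0 ALLOC][1-9 ALLOC][10-52 FREE]
Op 7: c = realloc(c, 13) -> c = 1; heap: [0-0 ALLOC][1-13 ALLOC][14-52 FREE]
Op 8: c = realloc(c, 16) -> c = 1; heap: [0-0 ALLOC][1-16 ALLOC][17-52 FREE]
malloc(1): first-fit scan over [0-0 ALLOC][1-16 ALLOC][17-52 FREE] -> 17

Answer: 17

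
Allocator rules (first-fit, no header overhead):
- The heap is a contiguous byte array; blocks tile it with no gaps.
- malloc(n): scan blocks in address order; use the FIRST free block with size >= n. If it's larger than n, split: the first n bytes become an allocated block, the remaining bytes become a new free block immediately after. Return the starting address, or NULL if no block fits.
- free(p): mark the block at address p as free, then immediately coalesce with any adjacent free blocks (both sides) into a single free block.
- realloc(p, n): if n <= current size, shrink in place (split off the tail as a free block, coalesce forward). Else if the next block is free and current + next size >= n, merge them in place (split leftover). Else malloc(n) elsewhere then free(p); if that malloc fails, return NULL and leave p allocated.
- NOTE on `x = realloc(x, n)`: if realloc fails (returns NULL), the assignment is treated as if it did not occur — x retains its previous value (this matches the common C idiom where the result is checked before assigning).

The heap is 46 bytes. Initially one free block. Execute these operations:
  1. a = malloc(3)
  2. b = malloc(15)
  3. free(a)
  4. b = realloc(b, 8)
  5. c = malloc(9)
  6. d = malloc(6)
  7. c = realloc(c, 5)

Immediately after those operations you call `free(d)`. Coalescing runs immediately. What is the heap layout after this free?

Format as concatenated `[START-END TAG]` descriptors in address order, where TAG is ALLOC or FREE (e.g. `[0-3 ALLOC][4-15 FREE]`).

Answer: [0-2 FREE][3-10 ALLOC][11-15 ALLOC][16-45 FREE]

Derivation:
Op 1: a = malloc(3) -> a = 0; heap: [0-2 ALLOC][3-45 FREE]
Op 2: b = malloc(15) -> b = 3; heap: [0-2 ALLOC][3-17 ALLOC][18-45 FREE]
Op 3: free(a) -> (freed a); heap: [0-2 FREE][3-17 ALLOC][18-45 FREE]
Op 4: b = realloc(b, 8) -> b = 3; heap: [0-2 FREE][3-10 ALLOC][11-45 FREE]
Op 5: c = malloc(9) -> c = 11; heap: [0-2 FREE][3-10 ALLOC][11-19 ALLOC][20-45 FREE]
Op 6: d = malloc(6) -> d = 20; heap: [0-2 FREE][3-10 ALLOC][11-19 ALLOC][20-25 ALLOC][26-45 FREE]
Op 7: c = realloc(c, 5) -> c = 11; heap: [0-2 FREE][3-10 ALLOC][11-15 ALLOC][16-19 FREE][20-25 ALLOC][26-45 FREE]
free(d): d = 20 -> block [20-25 ALLOC]; mark free, coalesce with adjacent free neighbors -> [0-2 FREE][3-10 ALLOC][11-15 ALLOC][16-45 FREE]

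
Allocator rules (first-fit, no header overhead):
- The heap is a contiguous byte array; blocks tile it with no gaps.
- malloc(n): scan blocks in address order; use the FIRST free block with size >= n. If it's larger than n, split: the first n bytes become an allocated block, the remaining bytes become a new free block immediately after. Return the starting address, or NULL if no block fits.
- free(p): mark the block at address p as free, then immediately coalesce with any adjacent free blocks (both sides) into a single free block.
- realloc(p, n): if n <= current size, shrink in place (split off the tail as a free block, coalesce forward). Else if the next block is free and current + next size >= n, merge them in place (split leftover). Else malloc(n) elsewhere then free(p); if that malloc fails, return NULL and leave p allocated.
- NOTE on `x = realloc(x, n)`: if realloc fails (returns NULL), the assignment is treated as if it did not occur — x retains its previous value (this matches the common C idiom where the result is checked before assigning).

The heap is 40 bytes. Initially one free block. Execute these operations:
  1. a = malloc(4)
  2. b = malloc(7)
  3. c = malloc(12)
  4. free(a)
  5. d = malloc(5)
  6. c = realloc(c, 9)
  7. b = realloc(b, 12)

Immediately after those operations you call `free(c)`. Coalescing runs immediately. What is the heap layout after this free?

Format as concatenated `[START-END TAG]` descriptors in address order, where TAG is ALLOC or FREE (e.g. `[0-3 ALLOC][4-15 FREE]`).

Op 1: a = malloc(4) -> a = 0; heap: [0-3 ALLOC][4-39 FREE]
Op 2: b = malloc(7) -> b = 4; heap: [0-3 ALLOC][4-10 ALLOC][11-39 FREE]
Op 3: c = malloc(12) -> c = 11; heap: [0-3 ALLOC][4-10 ALLOC][11-22 ALLOC][23-39 FREE]
Op 4: free(a) -> (freed a); heap: [0-3 FREE][4-10 ALLOC][11-22 ALLOC][23-39 FREE]
Op 5: d = malloc(5) -> d = 23; heap: [0-3 FREE][4-10 ALLOC][11-22 ALLOC][23-27 ALLOC][28-39 FREE]
Op 6: c = realloc(c, 9) -> c = 11; heap: [0-3 FREE][4-10 ALLOC][11-19 ALLOC][20-22 FREE][23-27 ALLOC][28-39 FREE]
Op 7: b = realloc(b, 12) -> b = 28; heap: [0-10 FREE][11-19 ALLOC][20-22 FREE][23-27 ALLOC][28-39 ALLOC]
free(c): c = 11 -> block [11-19 ALLOC]; mark free, coalesce with adjacent free neighbors -> [0-22 FREE][23-27 ALLOC][28-39 ALLOC]

Answer: [0-22 FREE][23-27 ALLOC][28-39 ALLOC]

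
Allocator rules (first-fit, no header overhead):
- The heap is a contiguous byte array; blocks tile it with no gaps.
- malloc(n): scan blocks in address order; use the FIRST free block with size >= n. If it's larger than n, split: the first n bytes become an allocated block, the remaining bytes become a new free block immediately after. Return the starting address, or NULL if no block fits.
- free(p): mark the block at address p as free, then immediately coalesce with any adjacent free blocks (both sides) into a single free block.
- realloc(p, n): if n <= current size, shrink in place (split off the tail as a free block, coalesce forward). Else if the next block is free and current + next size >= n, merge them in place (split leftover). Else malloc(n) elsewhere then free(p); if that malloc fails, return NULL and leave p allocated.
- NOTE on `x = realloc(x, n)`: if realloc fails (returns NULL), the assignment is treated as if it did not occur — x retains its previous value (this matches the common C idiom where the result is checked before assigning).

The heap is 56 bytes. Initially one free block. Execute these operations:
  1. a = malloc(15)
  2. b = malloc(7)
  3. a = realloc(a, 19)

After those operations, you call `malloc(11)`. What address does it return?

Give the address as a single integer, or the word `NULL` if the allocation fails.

Op 1: a = malloc(15) -> a = 0; heap: [0-14 ALLOC][15-55 FREE]
Op 2: b = malloc(7) -> b = 15; heap: [0-14 ALLOC][15-21 ALLOC][22-55 FREE]
Op 3: a = realloc(a, 19) -> a = 22; heap: [0-14 FREE][15-21 ALLOC][22-40 ALLOC][41-55 FREE]
malloc(11): first-fit scan over [0-14 FREE][15-21 ALLOC][22-40 ALLOC][41-55 FREE] -> 0

Answer: 0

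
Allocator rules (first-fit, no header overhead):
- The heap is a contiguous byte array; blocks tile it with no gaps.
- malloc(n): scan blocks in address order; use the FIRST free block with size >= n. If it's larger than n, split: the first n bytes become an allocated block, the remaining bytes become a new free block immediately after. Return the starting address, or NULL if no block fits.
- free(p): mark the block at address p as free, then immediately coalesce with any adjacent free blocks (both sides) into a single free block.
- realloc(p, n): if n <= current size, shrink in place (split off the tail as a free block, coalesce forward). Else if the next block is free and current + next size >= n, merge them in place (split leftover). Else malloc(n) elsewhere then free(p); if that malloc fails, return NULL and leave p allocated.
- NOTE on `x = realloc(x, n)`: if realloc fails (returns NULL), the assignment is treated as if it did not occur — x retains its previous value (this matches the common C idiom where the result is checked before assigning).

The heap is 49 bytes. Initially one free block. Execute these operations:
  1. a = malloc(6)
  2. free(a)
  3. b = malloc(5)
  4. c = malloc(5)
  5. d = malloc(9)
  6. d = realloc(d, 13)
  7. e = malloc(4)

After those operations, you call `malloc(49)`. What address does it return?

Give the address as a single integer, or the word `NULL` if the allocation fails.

Op 1: a = malloc(6) -> a = 0; heap: [0-5 ALLOC][6-48 FREE]
Op 2: free(a) -> (freed a); heap: [0-48 FREE]
Op 3: b = malloc(5) -> b = 0; heap: [0-4 ALLOC][5-48 FREE]
Op 4: c = malloc(5) -> c = 5; heap: [0-4 ALLOC][5-9 ALLOC][10-48 FREE]
Op 5: d = malloc(9) -> d = 10; heap: [0-4 ALLOC][5-9 ALLOC][10-18 ALLOC][19-48 FREE]
Op 6: d = realloc(d, 13) -> d = 10; heap: [0-4 ALLOC][5-9 ALLOC][10-22 ALLOC][23-48 FREE]
Op 7: e = malloc(4) -> e = 23; heap: [0-4 ALLOC][5-9 ALLOC][10-22 ALLOC][23-26 ALLOC][27-48 FREE]
malloc(49): first-fit scan over [0-4 ALLOC][5-9 ALLOC][10-22 ALLOC][23-26 ALLOC][27-48 FREE] -> NULL

Answer: NULL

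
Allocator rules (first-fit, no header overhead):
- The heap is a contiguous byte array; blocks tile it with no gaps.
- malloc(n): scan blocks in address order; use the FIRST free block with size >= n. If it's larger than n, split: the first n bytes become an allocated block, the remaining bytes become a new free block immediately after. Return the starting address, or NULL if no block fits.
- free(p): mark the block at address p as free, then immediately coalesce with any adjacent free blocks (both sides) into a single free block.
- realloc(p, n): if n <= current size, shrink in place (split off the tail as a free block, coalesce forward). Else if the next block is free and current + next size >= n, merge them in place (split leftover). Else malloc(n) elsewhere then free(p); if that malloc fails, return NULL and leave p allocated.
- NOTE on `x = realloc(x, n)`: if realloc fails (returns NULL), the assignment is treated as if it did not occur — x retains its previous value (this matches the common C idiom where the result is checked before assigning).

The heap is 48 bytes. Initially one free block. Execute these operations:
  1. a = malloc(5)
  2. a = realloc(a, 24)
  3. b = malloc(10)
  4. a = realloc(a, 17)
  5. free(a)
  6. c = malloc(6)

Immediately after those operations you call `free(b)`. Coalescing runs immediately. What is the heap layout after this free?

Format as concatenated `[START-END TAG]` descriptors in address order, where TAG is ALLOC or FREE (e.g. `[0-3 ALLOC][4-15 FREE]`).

Answer: [0-5 ALLOC][6-47 FREE]

Derivation:
Op 1: a = malloc(5) -> a = 0; heap: [0-4 ALLOC][5-47 FREE]
Op 2: a = realloc(a, 24) -> a = 0; heap: [0-23 ALLOC][24-47 FREE]
Op 3: b = malloc(10) -> b = 24; heap: [0-23 ALLOC][24-33 ALLOC][34-47 FREE]
Op 4: a = realloc(a, 17) -> a = 0; heap: [0-16 ALLOC][17-23 FREE][24-33 ALLOC][34-47 FREE]
Op 5: free(a) -> (freed a); heap: [0-23 FREE][24-33 ALLOC][34-47 FREE]
Op 6: c = malloc(6) -> c = 0; heap: [0-5 ALLOC][6-23 FREE][24-33 ALLOC][34-47 FREE]
free(b): b = 24 -> block [24-33 ALLOC]; mark free, coalesce with adjacent free neighbors -> [0-5 ALLOC][6-47 FREE]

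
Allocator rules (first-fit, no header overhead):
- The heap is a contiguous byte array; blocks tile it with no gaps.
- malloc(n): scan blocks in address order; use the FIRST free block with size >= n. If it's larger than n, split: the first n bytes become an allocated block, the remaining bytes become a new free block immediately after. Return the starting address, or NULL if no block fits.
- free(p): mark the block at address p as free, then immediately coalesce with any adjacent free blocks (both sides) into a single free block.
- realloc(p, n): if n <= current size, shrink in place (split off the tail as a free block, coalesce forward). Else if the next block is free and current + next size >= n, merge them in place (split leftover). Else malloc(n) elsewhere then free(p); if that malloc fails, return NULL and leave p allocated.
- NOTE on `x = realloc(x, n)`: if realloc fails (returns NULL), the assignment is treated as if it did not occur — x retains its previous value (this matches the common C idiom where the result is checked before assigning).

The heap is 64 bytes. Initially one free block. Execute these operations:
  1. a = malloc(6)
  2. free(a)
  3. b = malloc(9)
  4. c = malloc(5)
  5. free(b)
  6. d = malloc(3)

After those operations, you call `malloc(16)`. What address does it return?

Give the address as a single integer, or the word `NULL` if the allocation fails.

Op 1: a = malloc(6) -> a = 0; heap: [0-5 ALLOC][6-63 FREE]
Op 2: free(a) -> (freed a); heap: [0-63 FREE]
Op 3: b = malloc(9) -> b = 0; heap: [0-8 ALLOC][9-63 FREE]
Op 4: c = malloc(5) -> c = 9; heap: [0-8 ALLOC][9-13 ALLOC][14-63 FREE]
Op 5: free(b) -> (freed b); heap: [0-8 FREE][9-13 ALLOC][14-63 FREE]
Op 6: d = malloc(3) -> d = 0; heap: [0-2 ALLOC][3-8 FREE][9-13 ALLOC][14-63 FREE]
malloc(16): first-fit scan over [0-2 ALLOC][3-8 FREE][9-13 ALLOC][14-63 FREE] -> 14

Answer: 14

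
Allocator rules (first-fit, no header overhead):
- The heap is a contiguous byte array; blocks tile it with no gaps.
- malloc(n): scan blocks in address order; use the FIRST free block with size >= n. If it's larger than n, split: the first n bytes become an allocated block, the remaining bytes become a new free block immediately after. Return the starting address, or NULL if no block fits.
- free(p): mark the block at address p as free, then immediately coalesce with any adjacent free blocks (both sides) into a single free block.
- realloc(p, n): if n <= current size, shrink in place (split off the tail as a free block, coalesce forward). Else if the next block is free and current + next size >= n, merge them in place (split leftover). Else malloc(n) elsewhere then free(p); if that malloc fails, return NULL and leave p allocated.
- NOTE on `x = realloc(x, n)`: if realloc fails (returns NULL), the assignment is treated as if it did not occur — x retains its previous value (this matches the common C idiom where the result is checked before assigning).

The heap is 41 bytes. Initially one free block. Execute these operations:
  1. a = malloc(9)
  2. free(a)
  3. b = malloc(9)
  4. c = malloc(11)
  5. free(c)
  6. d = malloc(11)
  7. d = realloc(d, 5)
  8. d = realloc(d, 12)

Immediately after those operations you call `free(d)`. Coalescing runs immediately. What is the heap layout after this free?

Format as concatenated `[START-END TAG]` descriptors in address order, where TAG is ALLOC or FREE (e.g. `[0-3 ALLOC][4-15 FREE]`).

Op 1: a = malloc(9) -> a = 0; heap: [0-8 ALLOC][9-40 FREE]
Op 2: free(a) -> (freed a); heap: [0-40 FREE]
Op 3: b = malloc(9) -> b = 0; heap: [0-8 ALLOC][9-40 FREE]
Op 4: c = malloc(11) -> c = 9; heap: [0-8 ALLOC][9-19 ALLOC][20-40 FREE]
Op 5: free(c) -> (freed c); heap: [0-8 ALLOC][9-40 FREE]
Op 6: d = malloc(11) -> d = 9; heap: [0-8 ALLOC][9-19 ALLOC][20-40 FREE]
Op 7: d = realloc(d, 5) -> d = 9; heap: [0-8 ALLOC][9-13 ALLOC][14-40 FREE]
Op 8: d = realloc(d, 12) -> d = 9; heap: [0-8 ALLOC][9-20 ALLOC][21-40 FREE]
free(d): d = 9 -> block [9-20 ALLOC]; mark free, coalesce with adjacent free neighbors -> [0-8 ALLOC][9-40 FREE]

Answer: [0-8 ALLOC][9-40 FREE]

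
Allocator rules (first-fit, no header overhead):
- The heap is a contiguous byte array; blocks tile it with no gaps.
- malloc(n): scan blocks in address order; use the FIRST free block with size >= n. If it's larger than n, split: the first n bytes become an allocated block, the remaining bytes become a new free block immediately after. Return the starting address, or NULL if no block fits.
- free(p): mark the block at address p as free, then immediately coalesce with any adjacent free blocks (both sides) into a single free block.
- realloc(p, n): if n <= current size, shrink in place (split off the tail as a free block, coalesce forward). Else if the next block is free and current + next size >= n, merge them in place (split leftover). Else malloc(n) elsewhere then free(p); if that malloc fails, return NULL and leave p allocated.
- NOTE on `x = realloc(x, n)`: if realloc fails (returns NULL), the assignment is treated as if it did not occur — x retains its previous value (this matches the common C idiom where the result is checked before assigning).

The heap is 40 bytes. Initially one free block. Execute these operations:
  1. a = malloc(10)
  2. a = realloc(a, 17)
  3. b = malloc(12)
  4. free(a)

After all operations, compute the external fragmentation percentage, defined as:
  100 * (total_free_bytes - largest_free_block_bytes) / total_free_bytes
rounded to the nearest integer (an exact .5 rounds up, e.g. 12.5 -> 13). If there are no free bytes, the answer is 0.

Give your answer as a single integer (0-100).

Answer: 39

Derivation:
Op 1: a = malloc(10) -> a = 0; heap: [0-9 ALLOC][10-39 FREE]
Op 2: a = realloc(a, 17) -> a = 0; heap: [0-16 ALLOC][17-39 FREE]
Op 3: b = malloc(12) -> b = 17; heap: [0-16 ALLOC][17-28 ALLOC][29-39 FREE]
Op 4: free(a) -> (freed a); heap: [0-16 FREE][17-28 ALLOC][29-39 FREE]
Free blocks: [17 11] total_free=28 largest=17 -> 100*(28-17)/28 = 1100/28 ≈ 39.286 -> rounds to 39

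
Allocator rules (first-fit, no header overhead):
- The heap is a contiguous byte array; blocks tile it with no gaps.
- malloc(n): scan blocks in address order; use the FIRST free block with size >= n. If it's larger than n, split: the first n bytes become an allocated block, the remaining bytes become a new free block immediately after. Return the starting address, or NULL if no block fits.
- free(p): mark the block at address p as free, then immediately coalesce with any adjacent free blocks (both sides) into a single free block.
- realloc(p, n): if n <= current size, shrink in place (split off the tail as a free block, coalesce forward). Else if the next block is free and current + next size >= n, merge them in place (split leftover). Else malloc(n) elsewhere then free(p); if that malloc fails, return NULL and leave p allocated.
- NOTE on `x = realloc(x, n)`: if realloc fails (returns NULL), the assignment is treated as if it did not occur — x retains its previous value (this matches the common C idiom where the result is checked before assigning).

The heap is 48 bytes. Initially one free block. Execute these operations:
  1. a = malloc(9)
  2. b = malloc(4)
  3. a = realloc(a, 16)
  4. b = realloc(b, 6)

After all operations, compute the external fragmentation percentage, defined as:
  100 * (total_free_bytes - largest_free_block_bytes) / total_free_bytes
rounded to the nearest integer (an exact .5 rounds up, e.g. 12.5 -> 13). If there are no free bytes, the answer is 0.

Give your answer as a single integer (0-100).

Op 1: a = malloc(9) -> a = 0; heap: [0-8 ALLOC][9-47 FREE]
Op 2: b = malloc(4) -> b = 9; heap: [0-8 ALLOC][9-12 ALLOC][13-47 FREE]
Op 3: a = realloc(a, 16) -> a = 13; heap: [0-8 FREE][9-12 ALLOC][13-28 ALLOC][29-47 FREE]
Op 4: b = realloc(b, 6) -> b = 0; heap: [0-5 ALLOC][6-12 FREE][13-28 ALLOC][29-47 FREE]
Free blocks: [7 19] total_free=26 largest=19 -> 100*(26-19)/26 = 700/26 ≈ 26.923 -> rounds to 27

Answer: 27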